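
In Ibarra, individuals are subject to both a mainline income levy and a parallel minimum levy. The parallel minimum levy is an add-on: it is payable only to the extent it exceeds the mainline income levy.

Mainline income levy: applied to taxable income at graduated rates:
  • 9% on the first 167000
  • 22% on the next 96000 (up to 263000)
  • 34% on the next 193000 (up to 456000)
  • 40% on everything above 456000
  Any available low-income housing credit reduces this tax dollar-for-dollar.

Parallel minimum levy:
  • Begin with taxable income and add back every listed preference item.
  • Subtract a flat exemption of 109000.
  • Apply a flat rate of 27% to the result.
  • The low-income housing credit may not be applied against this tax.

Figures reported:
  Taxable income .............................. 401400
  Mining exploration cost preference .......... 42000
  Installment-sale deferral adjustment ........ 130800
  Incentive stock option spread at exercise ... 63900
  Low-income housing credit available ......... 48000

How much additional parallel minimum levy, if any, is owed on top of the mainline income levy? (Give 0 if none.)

Mainline income levy:
  167000 × 9% = 15030
  96000 × 22% = 21120
  138400 × 34% = 47056
  → 83206
  Less low-income housing credit 48000 → 35206

Parallel minimum levy:
  Adjusted income: 401400 + 42000 + 130800 + 63900 = 638100
  Less exemption 109000 → base 529100
  529100 × 27% = 142857

Excess of parallel minimum levy over mainline income levy: 142857 − 35206 = 107651.

107651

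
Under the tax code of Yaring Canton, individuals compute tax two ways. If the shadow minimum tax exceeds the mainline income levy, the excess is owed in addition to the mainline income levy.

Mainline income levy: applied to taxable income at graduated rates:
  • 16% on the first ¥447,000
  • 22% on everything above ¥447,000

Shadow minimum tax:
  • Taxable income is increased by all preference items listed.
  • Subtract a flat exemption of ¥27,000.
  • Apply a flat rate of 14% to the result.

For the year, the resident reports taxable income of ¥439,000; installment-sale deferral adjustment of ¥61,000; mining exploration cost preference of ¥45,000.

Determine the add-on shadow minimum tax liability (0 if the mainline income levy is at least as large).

¥2,280

Shadow minimum tax:
  Adjusted income: ¥439,000 + ¥61,000 + ¥45,000 = ¥545,000
  Less exemption ¥27,000 → base ¥518,000
  ¥518,000 × 14% = ¥72,520

Mainline income levy:
  ¥439,000 × 16% = ¥70,240

Excess of shadow minimum tax over mainline income levy: ¥72,520 − ¥70,240 = ¥2,280.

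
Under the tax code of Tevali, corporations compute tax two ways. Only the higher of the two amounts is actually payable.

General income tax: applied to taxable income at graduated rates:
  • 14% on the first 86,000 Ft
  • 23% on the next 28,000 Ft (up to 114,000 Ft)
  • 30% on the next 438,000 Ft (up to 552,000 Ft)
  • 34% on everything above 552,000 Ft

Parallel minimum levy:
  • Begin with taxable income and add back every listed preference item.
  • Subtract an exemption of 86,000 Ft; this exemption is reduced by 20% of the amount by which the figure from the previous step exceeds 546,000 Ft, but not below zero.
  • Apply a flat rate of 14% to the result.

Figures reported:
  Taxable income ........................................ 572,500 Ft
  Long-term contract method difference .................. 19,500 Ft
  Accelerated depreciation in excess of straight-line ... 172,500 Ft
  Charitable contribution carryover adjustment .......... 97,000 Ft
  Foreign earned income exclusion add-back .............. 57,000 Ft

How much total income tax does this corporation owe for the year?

156,850 Ft

General income tax:
  86,000 Ft × 14% = 12,040 Ft
  28,000 Ft × 23% = 6,440 Ft
  438,000 Ft × 30% = 131,400 Ft
  20,500 Ft × 34% = 6,970 Ft
  → 156,850 Ft

Parallel minimum levy:
  Adjusted income: 572,500 Ft + 19,500 Ft + 172,500 Ft + 97,000 Ft + 57,000 Ft = 918,500 Ft
  Exemption: 86,000 Ft − 20% × (918,500 Ft − 546,000 Ft) = 86,000 Ft − 74,500 Ft = 11,500 Ft
  Base: 918,500 Ft − 11,500 Ft = 907,000 Ft
  907,000 Ft × 14% = 126,980 Ft

156,850 Ft > 126,980 Ft, so the general income tax governs.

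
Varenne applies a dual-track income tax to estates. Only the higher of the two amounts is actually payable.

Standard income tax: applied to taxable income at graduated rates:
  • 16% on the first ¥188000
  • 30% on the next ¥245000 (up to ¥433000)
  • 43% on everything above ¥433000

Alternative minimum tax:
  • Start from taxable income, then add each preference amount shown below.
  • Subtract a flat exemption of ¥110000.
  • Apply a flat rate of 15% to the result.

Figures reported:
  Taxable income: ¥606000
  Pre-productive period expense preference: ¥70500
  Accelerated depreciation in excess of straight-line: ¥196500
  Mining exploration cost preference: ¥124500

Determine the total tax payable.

¥177970

Standard income tax:
  ¥188000 × 16% = ¥30080
  ¥245000 × 30% = ¥73500
  ¥173000 × 43% = ¥74390
  → ¥177970

Alternative minimum tax:
  Adjusted income: ¥606000 + ¥70500 + ¥196500 + ¥124500 = ¥997500
  Less exemption ¥110000 → base ¥887500
  ¥887500 × 15% = ¥133125

¥177970 > ¥133125, so the standard income tax governs.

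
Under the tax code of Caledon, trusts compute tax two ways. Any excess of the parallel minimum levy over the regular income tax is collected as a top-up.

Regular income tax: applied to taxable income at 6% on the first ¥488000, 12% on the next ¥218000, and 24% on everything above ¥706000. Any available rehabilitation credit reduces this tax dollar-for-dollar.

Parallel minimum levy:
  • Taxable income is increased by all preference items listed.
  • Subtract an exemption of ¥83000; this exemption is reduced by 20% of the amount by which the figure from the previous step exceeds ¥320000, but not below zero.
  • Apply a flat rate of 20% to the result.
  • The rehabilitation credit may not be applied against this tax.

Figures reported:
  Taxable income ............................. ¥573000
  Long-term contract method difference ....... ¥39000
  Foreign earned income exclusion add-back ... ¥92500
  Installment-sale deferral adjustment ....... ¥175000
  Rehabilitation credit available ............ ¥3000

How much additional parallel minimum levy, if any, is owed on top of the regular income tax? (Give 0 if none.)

¥139420

Regular income tax:
  ¥488000 × 6% = ¥29280
  ¥85000 × 12% = ¥10200
  → ¥39480
  Less rehabilitation credit ¥3000 → ¥36480

Parallel minimum levy:
  Adjusted income: ¥573000 + ¥39000 + ¥92500 + ¥175000 = ¥879500
  Exemption: 20% × (¥879500 − ¥320000) = ¥111900 ≥ ¥83000, so the exemption is fully phased out
  Base: ¥879500 − ¥0 = ¥879500
  ¥879500 × 20% = ¥175900

Excess of parallel minimum levy over regular income tax: ¥175900 − ¥36480 = ¥139420.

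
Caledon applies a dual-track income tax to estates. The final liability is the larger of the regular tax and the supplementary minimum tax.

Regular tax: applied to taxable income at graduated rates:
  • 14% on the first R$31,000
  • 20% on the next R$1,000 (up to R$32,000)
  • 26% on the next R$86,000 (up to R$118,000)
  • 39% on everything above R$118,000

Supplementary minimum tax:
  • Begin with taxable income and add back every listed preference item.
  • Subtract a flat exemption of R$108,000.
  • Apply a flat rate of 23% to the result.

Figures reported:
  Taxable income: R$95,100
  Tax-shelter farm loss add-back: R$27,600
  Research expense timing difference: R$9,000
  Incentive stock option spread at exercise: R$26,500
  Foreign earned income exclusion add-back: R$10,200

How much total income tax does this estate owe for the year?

R$20,946

Regular tax:
  R$31,000 × 14% = R$4,340
  R$1,000 × 20% = R$200
  R$63,100 × 26% = R$16,406
  → R$20,946

Supplementary minimum tax:
  Adjusted income: R$95,100 + R$27,600 + R$9,000 + R$26,500 + R$10,200 = R$168,400
  Less exemption R$108,000 → base R$60,400
  R$60,400 × 23% = R$13,892

R$20,946 > R$13,892, so the regular tax governs.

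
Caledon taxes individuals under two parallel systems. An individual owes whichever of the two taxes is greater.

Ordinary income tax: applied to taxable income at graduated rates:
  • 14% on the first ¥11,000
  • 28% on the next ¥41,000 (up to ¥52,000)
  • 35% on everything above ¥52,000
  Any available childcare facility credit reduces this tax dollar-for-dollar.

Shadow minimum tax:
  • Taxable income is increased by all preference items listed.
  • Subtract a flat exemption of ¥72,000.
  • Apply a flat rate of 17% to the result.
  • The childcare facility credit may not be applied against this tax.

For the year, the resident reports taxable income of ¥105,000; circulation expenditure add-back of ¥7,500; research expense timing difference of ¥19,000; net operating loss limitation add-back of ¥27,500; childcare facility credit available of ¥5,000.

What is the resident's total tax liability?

Shadow minimum tax:
  Adjusted income: ¥105,000 + ¥7,500 + ¥19,000 + ¥27,500 = ¥159,000
  Less exemption ¥72,000 → base ¥87,000
  ¥87,000 × 17% = ¥14,790

Ordinary income tax:
  ¥11,000 × 14% = ¥1,540
  ¥41,000 × 28% = ¥11,480
  ¥53,000 × 35% = ¥18,550
  → ¥31,570
  Less childcare facility credit ¥5,000 → ¥26,570

¥26,570 > ¥14,790, so the ordinary income tax governs.

¥26,570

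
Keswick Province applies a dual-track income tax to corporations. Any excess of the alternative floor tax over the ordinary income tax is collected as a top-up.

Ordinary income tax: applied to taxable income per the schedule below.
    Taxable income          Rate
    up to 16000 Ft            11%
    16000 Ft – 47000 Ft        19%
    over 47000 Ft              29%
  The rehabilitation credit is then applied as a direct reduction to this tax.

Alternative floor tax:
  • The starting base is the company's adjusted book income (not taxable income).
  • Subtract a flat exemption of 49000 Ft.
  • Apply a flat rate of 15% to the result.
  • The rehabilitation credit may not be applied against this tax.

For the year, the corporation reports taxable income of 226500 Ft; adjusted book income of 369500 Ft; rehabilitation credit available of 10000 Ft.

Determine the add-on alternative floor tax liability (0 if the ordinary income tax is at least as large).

0 Ft

Alternative floor tax:
  Base (adjusted book income): 369500 Ft
  Less exemption 49000 Ft → base 320500 Ft
  320500 Ft × 15% = 48075 Ft

Ordinary income tax:
  16000 Ft × 11% = 1760 Ft
  31000 Ft × 19% = 5890 Ft
  179500 Ft × 29% = 52055 Ft
  → 59705 Ft
  Less rehabilitation credit 10000 Ft → 49705 Ft

48075 Ft ≤ 49705 Ft, so no add-on is due.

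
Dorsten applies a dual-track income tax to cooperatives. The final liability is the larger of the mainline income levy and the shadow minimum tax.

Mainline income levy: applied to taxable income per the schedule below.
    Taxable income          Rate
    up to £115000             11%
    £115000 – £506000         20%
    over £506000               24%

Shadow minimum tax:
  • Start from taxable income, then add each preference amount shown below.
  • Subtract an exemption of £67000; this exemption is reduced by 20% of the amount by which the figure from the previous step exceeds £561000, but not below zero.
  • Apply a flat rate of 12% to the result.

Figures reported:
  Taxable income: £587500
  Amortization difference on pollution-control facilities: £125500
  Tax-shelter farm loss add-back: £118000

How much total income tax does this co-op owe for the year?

£110410

Mainline income levy:
  £115000 × 11% = £12650
  £391000 × 20% = £78200
  £81500 × 24% = £19560
  → £110410

Shadow minimum tax:
  Adjusted income: £587500 + £125500 + £118000 = £831000
  Exemption: £67000 − 20% × (£831000 − £561000) = £67000 − £54000 = £13000
  Base: £831000 − £13000 = £818000
  £818000 × 12% = £98160

£110410 > £98160, so the mainline income levy governs.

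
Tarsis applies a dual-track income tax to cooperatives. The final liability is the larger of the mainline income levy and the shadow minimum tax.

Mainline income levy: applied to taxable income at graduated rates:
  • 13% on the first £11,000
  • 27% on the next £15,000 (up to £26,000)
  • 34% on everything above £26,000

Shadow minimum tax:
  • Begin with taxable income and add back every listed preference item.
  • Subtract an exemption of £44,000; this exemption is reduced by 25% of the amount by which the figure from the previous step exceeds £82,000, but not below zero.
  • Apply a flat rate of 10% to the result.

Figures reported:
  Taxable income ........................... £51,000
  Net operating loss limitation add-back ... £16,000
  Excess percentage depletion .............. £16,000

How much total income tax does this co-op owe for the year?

Shadow minimum tax:
  Adjusted income: £51,000 + £16,000 + £16,000 = £83,000
  Exemption: £44,000 − 25% × (£83,000 − £82,000) = £44,000 − £250 = £43,750
  Base: £83,000 − £43,750 = £39,250
  £39,250 × 10% = £3,925

Mainline income levy:
  £11,000 × 13% = £1,430
  £15,000 × 27% = £4,050
  £25,000 × 34% = £8,500
  → £13,980

£13,980 > £3,925, so the mainline income levy governs.

£13,980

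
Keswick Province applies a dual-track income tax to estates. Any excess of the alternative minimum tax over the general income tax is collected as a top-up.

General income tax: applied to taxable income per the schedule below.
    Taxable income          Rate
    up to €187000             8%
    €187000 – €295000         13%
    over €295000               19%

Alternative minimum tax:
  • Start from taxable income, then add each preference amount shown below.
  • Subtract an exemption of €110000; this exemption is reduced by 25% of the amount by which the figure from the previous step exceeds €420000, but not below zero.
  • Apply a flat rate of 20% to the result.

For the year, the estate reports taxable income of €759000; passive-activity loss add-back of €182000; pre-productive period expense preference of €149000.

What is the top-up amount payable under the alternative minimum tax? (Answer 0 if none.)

Alternative minimum tax:
  Adjusted income: €759000 + €182000 + €149000 = €1090000
  Exemption: 25% × (€1090000 − €420000) = €167500 ≥ €110000, so the exemption is fully phased out
  Base: €1090000 − €0 = €1090000
  €1090000 × 20% = €218000

General income tax:
  €187000 × 8% = €14960
  €108000 × 13% = €14040
  €464000 × 19% = €88160
  → €117160

Excess of alternative minimum tax over general income tax: €218000 − €117160 = €100840.

€100840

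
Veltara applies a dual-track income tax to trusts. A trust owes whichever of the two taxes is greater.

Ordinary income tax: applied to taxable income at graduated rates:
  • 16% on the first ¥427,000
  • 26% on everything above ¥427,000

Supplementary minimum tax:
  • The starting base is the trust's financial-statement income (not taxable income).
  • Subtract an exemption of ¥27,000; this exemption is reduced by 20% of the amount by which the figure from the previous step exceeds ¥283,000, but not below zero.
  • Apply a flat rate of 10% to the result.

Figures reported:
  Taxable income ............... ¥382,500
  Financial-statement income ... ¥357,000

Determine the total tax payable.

Ordinary income tax:
  ¥382,500 × 16% = ¥61,200

Supplementary minimum tax:
  Base (financial-statement income): ¥357,000
  Exemption: ¥27,000 − 20% × (¥357,000 − ¥283,000) = ¥27,000 − ¥14,800 = ¥12,200
  Base: ¥357,000 − ¥12,200 = ¥344,800
  ¥344,800 × 10% = ¥34,480

¥61,200 > ¥34,480, so the ordinary income tax governs.

¥61,200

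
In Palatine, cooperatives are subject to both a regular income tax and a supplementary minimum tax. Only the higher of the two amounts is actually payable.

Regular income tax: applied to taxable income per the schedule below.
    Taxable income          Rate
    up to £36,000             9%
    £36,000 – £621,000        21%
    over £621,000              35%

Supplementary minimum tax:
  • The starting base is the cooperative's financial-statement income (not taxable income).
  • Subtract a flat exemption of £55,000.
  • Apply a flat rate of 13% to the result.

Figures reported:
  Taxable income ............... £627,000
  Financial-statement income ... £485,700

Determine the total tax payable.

Regular income tax:
  £36,000 × 9% = £3,240
  £585,000 × 21% = £122,850
  £6,000 × 35% = £2,100
  → £128,190

Supplementary minimum tax:
  Base (financial-statement income): £485,700
  Less exemption £55,000 → base £430,700
  £430,700 × 13% = £55,991

£128,190 > £55,991, so the regular income tax governs.

£128,190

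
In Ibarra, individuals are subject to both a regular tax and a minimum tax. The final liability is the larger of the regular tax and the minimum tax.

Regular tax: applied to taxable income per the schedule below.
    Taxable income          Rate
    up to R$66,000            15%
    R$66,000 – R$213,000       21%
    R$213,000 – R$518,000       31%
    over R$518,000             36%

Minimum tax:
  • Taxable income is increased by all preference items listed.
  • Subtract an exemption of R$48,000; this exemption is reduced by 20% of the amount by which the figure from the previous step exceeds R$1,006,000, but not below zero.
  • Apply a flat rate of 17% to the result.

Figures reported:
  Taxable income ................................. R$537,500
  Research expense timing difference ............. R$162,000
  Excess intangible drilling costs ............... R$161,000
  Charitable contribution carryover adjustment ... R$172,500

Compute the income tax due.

Regular tax:
  R$66,000 × 15% = R$9,900
  R$147,000 × 21% = R$30,870
  R$305,000 × 31% = R$94,550
  R$19,500 × 36% = R$7,020
  → R$142,340

Minimum tax:
  Adjusted income: R$537,500 + R$162,000 + R$161,000 + R$172,500 = R$1,033,000
  Exemption: R$48,000 − 20% × (R$1,033,000 − R$1,006,000) = R$48,000 − R$5,400 = R$42,600
  Base: R$1,033,000 − R$42,600 = R$990,400
  R$990,400 × 17% = R$168,368

R$168,368 > R$142,340, so the minimum tax is the binding amount.

R$168,368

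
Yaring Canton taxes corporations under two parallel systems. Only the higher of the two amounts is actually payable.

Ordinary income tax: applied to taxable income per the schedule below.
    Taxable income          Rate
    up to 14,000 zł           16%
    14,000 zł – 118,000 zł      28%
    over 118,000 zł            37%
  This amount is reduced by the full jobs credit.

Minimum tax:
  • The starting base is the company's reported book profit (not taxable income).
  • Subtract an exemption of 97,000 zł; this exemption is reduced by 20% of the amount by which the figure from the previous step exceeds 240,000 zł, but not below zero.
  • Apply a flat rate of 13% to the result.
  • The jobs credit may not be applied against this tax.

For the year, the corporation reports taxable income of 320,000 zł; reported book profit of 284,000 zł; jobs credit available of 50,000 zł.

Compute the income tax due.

Ordinary income tax:
  14,000 zł × 16% = 2,240 zł
  104,000 zł × 28% = 29,120 zł
  202,000 zł × 37% = 74,740 zł
  → 106,100 zł
  Less jobs credit 50,000 zł → 56,100 zł

Minimum tax:
  Base (reported book profit): 284,000 zł
  Exemption: 97,000 zł − 20% × (284,000 zł − 240,000 zł) = 97,000 zł − 8,800 zł = 88,200 zł
  Base: 284,000 zł − 88,200 zł = 195,800 zł
  195,800 zł × 13% = 25,454 zł

56,100 zł > 25,454 zł, so the ordinary income tax governs.

56,100 zł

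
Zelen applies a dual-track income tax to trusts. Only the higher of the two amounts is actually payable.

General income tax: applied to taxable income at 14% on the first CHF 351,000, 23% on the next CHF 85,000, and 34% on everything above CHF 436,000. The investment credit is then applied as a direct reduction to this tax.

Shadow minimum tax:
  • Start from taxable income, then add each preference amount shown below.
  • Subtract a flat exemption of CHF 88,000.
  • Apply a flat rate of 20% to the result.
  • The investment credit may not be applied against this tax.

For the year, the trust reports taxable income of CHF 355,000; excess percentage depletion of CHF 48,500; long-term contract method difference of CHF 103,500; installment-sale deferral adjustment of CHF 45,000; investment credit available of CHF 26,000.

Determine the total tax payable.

General income tax:
  CHF 351,000 × 14% = CHF 49,140
  CHF 4,000 × 23% = CHF 920
  → CHF 50,060
  Less investment credit CHF 26,000 → CHF 24,060

Shadow minimum tax:
  Adjusted income: CHF 355,000 + CHF 48,500 + CHF 103,500 + CHF 45,000 = CHF 552,000
  Less exemption CHF 88,000 → base CHF 464,000
  CHF 464,000 × 20% = CHF 92,800

CHF 92,800 > CHF 24,060, so the shadow minimum tax is the binding amount.

CHF 92,800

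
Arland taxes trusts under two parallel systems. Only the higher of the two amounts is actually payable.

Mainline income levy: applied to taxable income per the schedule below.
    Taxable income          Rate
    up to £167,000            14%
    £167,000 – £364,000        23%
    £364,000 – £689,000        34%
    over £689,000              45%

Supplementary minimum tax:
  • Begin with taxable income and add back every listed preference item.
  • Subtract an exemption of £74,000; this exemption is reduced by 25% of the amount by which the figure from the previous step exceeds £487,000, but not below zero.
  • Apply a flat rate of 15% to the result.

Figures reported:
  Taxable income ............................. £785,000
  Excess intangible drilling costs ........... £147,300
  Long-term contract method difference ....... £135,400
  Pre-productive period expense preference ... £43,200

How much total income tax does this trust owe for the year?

£222,390

Mainline income levy:
  £167,000 × 14% = £23,380
  £197,000 × 23% = £45,310
  £325,000 × 34% = £110,500
  £96,000 × 45% = £43,200
  → £222,390

Supplementary minimum tax:
  Adjusted income: £785,000 + £147,300 + £135,400 + £43,200 = £1,110,900
  Exemption: 25% × (£1,110,900 − £487,000) = £155,975 ≥ £74,000, so the exemption is fully phased out
  Base: £1,110,900 − £0 = £1,110,900
  £1,110,900 × 15% = £166,635

£222,390 > £166,635, so the mainline income levy governs.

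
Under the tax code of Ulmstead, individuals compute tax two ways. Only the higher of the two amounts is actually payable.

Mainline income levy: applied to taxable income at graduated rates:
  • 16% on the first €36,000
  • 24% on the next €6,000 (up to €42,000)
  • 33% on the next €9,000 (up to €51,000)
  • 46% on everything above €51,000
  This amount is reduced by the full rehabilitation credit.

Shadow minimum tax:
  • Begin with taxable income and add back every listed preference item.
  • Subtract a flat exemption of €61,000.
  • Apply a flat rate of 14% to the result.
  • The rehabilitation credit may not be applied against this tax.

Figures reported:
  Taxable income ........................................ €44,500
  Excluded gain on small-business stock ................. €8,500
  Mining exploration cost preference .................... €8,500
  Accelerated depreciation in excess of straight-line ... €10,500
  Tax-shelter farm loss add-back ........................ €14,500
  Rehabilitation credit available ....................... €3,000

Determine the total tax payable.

€5,025

Mainline income levy:
  €36,000 × 16% = €5,760
  €6,000 × 24% = €1,440
  €2,500 × 33% = €825
  → €8,025
  Less rehabilitation credit €3,000 → €5,025

Shadow minimum tax:
  Adjusted income: €44,500 + €8,500 + €8,500 + €10,500 + €14,500 = €86,500
  Less exemption €61,000 → base €25,500
  €25,500 × 14% = €3,570

€5,025 > €3,570, so the mainline income levy governs.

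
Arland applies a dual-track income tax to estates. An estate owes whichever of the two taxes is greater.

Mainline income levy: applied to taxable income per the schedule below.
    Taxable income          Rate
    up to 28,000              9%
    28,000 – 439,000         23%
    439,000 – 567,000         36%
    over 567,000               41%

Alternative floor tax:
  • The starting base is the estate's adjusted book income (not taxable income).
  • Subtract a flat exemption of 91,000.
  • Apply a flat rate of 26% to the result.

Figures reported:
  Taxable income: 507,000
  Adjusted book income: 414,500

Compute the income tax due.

121,530

Alternative floor tax:
  Base (adjusted book income): 414,500
  Less exemption 91,000 → base 323,500
  323,500 × 26% = 84,110

Mainline income levy:
  28,000 × 9% = 2,520
  411,000 × 23% = 94,530
  68,000 × 36% = 24,480
  → 121,530

121,530 > 84,110, so the mainline income levy governs.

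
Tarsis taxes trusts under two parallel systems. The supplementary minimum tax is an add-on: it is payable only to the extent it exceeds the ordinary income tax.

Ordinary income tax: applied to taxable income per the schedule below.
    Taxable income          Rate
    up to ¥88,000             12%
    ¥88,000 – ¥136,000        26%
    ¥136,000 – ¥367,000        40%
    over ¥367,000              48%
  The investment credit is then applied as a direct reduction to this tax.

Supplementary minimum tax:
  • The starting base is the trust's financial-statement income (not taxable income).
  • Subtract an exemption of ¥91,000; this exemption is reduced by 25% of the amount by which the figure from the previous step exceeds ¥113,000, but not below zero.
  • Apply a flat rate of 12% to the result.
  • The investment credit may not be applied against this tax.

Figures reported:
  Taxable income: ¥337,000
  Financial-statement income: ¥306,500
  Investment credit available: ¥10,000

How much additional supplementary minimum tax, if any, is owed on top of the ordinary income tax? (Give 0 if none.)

Supplementary minimum tax:
  Base (financial-statement income): ¥306,500
  Exemption: ¥91,000 − 25% × (¥306,500 − ¥113,000) = ¥91,000 − ¥48,375 = ¥42,625
  Base: ¥306,500 − ¥42,625 = ¥263,875
  ¥263,875 × 12% = ¥31,665

Ordinary income tax:
  ¥88,000 × 12% = ¥10,560
  ¥48,000 × 26% = ¥12,480
  ¥201,000 × 40% = ¥80,400
  → ¥103,440
  Less investment credit ¥10,000 → ¥93,440

¥31,665 ≤ ¥93,440, so no add-on is due.

¥0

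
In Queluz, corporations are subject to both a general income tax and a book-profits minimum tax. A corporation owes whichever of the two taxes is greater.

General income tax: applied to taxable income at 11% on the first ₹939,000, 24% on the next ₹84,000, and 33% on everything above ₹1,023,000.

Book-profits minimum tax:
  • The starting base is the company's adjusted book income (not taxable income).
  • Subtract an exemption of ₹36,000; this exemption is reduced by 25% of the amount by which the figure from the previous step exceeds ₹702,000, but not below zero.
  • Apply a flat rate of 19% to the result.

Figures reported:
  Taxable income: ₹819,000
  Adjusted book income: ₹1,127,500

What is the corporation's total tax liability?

₹214,225

Book-profits minimum tax:
  Base (adjusted book income): ₹1,127,500
  Exemption: 25% × (₹1,127,500 − ₹702,000) = ₹106,375 ≥ ₹36,000, so the exemption is fully phased out
  Base: ₹1,127,500 − ₹0 = ₹1,127,500
  ₹1,127,500 × 19% = ₹214,225

General income tax:
  ₹819,000 × 11% = ₹90,090

₹214,225 > ₹90,090, so the book-profits minimum tax is the binding amount.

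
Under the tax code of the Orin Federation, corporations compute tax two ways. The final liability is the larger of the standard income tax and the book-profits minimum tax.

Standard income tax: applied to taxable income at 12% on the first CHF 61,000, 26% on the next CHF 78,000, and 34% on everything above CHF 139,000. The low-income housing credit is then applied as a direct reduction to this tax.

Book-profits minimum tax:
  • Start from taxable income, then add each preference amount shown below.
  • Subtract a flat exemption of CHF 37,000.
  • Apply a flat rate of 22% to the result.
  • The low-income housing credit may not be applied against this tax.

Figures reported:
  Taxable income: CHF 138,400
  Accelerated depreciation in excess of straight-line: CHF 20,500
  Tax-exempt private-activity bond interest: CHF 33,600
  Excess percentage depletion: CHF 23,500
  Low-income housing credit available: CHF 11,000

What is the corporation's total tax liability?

Book-profits minimum tax:
  Adjusted income: CHF 138,400 + CHF 20,500 + CHF 33,600 + CHF 23,500 = CHF 216,000
  Less exemption CHF 37,000 → base CHF 179,000
  CHF 179,000 × 22% = CHF 39,380

Standard income tax:
  CHF 61,000 × 12% = CHF 7,320
  CHF 77,400 × 26% = CHF 20,124
  → CHF 27,444
  Less low-income housing credit CHF 11,000 → CHF 16,444

CHF 39,380 > CHF 16,444, so the book-profits minimum tax is the binding amount.

CHF 39,380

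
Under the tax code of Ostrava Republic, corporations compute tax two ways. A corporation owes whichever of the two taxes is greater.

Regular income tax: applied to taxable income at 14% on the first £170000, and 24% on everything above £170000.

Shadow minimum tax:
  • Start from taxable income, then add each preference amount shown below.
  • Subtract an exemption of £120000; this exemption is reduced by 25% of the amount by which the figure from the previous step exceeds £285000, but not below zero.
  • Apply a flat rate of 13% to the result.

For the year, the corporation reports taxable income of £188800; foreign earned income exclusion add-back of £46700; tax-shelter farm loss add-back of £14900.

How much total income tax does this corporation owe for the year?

Shadow minimum tax:
  Adjusted income: £188800 + £46700 + £14900 = £250400
  Exemption: £250400 ≤ £285000, so full £120000 applies
  Base: £250400 − £120000 = £130400
  £130400 × 13% = £16952

Regular income tax:
  £170000 × 14% = £23800
  £18800 × 24% = £4512
  → £28312

£28312 > £16952, so the regular income tax governs.

£28312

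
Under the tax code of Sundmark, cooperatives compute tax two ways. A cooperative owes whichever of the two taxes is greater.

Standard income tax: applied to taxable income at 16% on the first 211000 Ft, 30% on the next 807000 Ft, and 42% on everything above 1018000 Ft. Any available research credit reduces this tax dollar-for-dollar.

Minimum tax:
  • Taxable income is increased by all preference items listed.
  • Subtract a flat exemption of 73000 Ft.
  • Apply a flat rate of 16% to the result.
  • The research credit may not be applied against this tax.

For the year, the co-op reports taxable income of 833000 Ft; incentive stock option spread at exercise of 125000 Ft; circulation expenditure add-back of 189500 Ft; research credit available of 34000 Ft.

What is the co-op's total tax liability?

Minimum tax:
  Adjusted income: 833000 Ft + 125000 Ft + 189500 Ft = 1147500 Ft
  Less exemption 73000 Ft → base 1074500 Ft
  1074500 Ft × 16% = 171920 Ft

Standard income tax:
  211000 Ft × 16% = 33760 Ft
  622000 Ft × 30% = 186600 Ft
  → 220360 Ft
  Less research credit 34000 Ft → 186360 Ft

186360 Ft > 171920 Ft, so the standard income tax governs.

186360 Ft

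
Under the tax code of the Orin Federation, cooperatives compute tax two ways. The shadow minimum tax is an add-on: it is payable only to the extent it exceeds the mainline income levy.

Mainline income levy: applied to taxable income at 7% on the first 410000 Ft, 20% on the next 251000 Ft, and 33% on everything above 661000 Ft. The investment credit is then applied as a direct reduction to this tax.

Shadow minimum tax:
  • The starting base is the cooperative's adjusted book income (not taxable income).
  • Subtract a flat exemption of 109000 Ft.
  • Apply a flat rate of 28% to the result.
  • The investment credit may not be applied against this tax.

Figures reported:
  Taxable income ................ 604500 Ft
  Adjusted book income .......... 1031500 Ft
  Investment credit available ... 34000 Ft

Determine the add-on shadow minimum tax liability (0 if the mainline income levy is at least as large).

224700 Ft

Mainline income levy:
  410000 Ft × 7% = 28700 Ft
  194500 Ft × 20% = 38900 Ft
  → 67600 Ft
  Less investment credit 34000 Ft → 33600 Ft

Shadow minimum tax:
  Base (adjusted book income): 1031500 Ft
  Less exemption 109000 Ft → base 922500 Ft
  922500 Ft × 28% = 258300 Ft

Excess of shadow minimum tax over mainline income levy: 258300 Ft − 33600 Ft = 224700 Ft.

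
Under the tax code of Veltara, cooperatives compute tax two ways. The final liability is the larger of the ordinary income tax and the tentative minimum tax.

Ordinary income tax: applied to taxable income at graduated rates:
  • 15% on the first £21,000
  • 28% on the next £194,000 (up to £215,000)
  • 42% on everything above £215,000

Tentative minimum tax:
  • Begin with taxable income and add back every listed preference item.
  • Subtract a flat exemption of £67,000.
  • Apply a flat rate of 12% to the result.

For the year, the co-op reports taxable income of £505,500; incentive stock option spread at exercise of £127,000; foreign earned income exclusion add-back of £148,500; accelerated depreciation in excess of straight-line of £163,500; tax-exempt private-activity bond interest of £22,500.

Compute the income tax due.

£179,480

Ordinary income tax:
  £21,000 × 15% = £3,150
  £194,000 × 28% = £54,320
  £290,500 × 42% = £122,010
  → £179,480

Tentative minimum tax:
  Adjusted income: £505,500 + £127,000 + £148,500 + £163,500 + £22,500 = £967,000
  Less exemption £67,000 → base £900,000
  £900,000 × 12% = £108,000

£179,480 > £108,000, so the ordinary income tax governs.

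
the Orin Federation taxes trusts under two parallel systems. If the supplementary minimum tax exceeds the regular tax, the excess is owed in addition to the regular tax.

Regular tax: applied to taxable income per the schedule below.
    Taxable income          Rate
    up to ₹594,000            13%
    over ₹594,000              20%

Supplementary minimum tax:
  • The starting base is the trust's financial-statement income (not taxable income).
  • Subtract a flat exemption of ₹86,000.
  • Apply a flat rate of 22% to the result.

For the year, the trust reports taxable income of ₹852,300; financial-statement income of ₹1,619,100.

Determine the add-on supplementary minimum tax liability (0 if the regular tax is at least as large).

Regular tax:
  ₹594,000 × 13% = ₹77,220
  ₹258,300 × 20% = ₹51,660
  → ₹128,880

Supplementary minimum tax:
  Base (financial-statement income): ₹1,619,100
  Less exemption ₹86,000 → base ₹1,533,100
  ₹1,533,100 × 22% = ₹337,282

Excess of supplementary minimum tax over regular tax: ₹337,282 − ₹128,880 = ₹208,402.

₹208,402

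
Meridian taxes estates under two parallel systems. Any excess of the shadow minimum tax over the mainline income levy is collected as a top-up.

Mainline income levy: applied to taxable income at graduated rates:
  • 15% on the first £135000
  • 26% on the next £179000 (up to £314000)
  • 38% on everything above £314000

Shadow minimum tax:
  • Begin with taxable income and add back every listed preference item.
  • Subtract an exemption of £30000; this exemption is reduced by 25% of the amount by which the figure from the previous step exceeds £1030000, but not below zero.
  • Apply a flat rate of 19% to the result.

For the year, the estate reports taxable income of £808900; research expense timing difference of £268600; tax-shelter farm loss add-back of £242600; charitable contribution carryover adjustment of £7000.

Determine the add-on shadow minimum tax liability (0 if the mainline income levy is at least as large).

£0

Mainline income levy:
  £135000 × 15% = £20250
  £179000 × 26% = £46540
  £494900 × 38% = £188062
  → £254852

Shadow minimum tax:
  Adjusted income: £808900 + £268600 + £242600 + £7000 = £1327100
  Exemption: 25% × (£1327100 − £1030000) = £74275 ≥ £30000, so the exemption is fully phased out
  Base: £1327100 − £0 = £1327100
  £1327100 × 19% = £252149

£252149 ≤ £254852, so no add-on is due.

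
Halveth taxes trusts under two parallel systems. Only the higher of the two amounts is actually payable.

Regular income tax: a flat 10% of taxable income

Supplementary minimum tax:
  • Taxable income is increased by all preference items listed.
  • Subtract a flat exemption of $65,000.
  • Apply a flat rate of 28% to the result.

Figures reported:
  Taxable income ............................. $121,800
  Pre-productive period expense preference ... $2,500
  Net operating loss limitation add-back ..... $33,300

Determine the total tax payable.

Supplementary minimum tax:
  Adjusted income: $121,800 + $2,500 + $33,300 = $157,600
  Less exemption $65,000 → base $92,600
  $92,600 × 28% = $25,928

Regular income tax:
  $121,800 × 10% = $12,180

$25,928 > $12,180, so the supplementary minimum tax is the binding amount.

$25,928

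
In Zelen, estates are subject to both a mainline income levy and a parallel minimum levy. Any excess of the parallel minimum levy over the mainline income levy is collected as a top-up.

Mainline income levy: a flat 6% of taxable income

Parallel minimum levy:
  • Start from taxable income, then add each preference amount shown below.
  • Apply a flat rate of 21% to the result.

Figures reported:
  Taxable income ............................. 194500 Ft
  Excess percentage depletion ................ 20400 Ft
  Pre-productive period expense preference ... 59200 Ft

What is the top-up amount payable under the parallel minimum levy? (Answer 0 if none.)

Parallel minimum levy:
  Adjusted income: 194500 Ft + 20400 Ft + 59200 Ft = 274100 Ft
  274100 Ft × 21% = 57561 Ft

Mainline income levy:
  194500 Ft × 6% = 11670 Ft

Excess of parallel minimum levy over mainline income levy: 57561 Ft − 11670 Ft = 45891 Ft.

45891 Ft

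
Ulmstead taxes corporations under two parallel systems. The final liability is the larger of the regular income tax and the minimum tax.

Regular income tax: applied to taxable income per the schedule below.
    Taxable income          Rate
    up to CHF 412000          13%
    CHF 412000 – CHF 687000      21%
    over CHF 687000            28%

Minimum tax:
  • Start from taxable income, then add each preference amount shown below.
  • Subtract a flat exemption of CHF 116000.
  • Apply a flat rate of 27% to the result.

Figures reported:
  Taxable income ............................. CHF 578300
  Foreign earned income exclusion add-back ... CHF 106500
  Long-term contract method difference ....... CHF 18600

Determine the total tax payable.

Regular income tax:
  CHF 412000 × 13% = CHF 53560
  CHF 166300 × 21% = CHF 34923
  → CHF 88483

Minimum tax:
  Adjusted income: CHF 578300 + CHF 106500 + CHF 18600 = CHF 703400
  Less exemption CHF 116000 → base CHF 587400
  CHF 587400 × 27% = CHF 158598

CHF 158598 > CHF 88483, so the minimum tax is the binding amount.

CHF 158598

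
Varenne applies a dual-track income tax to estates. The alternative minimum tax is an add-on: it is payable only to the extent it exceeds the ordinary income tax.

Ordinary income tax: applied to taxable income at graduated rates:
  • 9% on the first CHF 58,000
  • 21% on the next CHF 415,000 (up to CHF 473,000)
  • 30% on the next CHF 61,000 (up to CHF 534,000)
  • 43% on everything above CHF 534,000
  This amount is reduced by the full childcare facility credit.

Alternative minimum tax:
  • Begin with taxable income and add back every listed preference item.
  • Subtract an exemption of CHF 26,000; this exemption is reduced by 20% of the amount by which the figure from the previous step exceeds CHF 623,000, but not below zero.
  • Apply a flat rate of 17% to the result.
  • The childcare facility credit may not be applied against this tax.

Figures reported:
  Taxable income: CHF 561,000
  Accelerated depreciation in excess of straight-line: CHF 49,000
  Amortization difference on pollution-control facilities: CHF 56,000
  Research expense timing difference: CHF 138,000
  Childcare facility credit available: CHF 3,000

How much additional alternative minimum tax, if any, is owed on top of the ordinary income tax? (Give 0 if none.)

CHF 17,400

Ordinary income tax:
  CHF 58,000 × 9% = CHF 5,220
  CHF 415,000 × 21% = CHF 87,150
  CHF 61,000 × 30% = CHF 18,300
  CHF 27,000 × 43% = CHF 11,610
  → CHF 122,280
  Less childcare facility credit CHF 3,000 → CHF 119,280

Alternative minimum tax:
  Adjusted income: CHF 561,000 + CHF 49,000 + CHF 56,000 + CHF 138,000 = CHF 804,000
  Exemption: 20% × (CHF 804,000 − CHF 623,000) = CHF 36,200 ≥ CHF 26,000, so the exemption is fully phased out
  Base: CHF 804,000 − CHF 0 = CHF 804,000
  CHF 804,000 × 17% = CHF 136,680

Excess of alternative minimum tax over ordinary income tax: CHF 136,680 − CHF 119,280 = CHF 17,400.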